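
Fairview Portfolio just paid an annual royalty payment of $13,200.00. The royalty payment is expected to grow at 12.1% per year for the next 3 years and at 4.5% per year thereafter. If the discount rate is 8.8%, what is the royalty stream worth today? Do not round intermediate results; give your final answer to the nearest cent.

$392925.74

D_1 = 14797.20000
D_2 = 16587.66120
D_3 = 18594.76821
Terminal value at year 3: TV = D_3×(1+g_2)/(r−g_2) = 19431.53277/0.043 = 451896.11103
P_0 = D_1/(1+r)^1 + D_2/(1+r)^2 + D_3/(1+r)^3 + TV/(1+r)^3
    = 13600.36765 + 14012.87880 + 14437.90178 + 350874.58968 = 392925.73790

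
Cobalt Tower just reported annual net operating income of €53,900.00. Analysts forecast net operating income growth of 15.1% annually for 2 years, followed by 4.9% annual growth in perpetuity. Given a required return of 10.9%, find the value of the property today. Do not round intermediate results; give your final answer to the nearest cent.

€1129081.87

D_1 = 62038.90000
D_2 = 71406.77390
Terminal value at year 2: TV = D_2×(1+g_2)/(r−g_2) = 74905.70582/0.06 = 1248428.43035
P_0 = D_1/(1+r)^1 + D_2/(1+r)^2 + TV/(1+r)^2
    = 55941.29847 + 58059.90490 + 1015080.67069 = 1129081.87406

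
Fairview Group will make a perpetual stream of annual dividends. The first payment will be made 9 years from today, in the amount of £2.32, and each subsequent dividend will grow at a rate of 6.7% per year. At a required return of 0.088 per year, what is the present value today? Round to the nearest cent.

Value at end of year 8: C₁ / (r − g) = £2.32 / (0.088 − 0.067) = £110.4762
Discount to today: PV = £110.4762 / (1 + 0.088)^8 = £110.4762 / 1.963501 = £56.26

£56.26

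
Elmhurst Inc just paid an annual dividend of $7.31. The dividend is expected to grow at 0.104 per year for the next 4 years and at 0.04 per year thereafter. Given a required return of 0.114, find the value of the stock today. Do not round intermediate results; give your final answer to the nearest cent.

$127.69

D_1 = 8.07024
D_2 = 8.90954
D_3 = 9.83614
D_4 = 10.85910
Terminal value at year 4: TV = D_4×(1+g_2)/(r−g_2) = 11.29346/0.074 = 152.61432
P_0 = D_1/(1+r)^1 + D_2/(1+r)^2 + D_3/(1+r)^3 + D_4/(1+r)^4 + TV/(1+r)^4
    = 7.24438 + 7.17935 + 7.11490 + 7.05104 + 99.09564 = 127.68531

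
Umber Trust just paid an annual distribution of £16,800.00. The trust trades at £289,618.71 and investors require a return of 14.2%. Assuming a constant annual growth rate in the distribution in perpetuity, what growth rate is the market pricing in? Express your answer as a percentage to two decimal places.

7.94%

P = D₀(1+g)/(r−g) ⇒ P(r−g) = D₀(1+g) ⇒ g(P+D₀) = P·r − D₀
g = (P·r − D₀)/(P + D₀) = (£289,618.71×0.142 − £16,800.00) / (£289,618.71 + £16,800.00) = 0.079388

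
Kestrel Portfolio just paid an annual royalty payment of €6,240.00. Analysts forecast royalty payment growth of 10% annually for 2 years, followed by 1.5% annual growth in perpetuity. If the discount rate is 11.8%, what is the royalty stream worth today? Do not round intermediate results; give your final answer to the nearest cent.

€71707.38

D_1 = 6864.00000
D_2 = 7550.40000
Terminal value at year 2: TV = D_2×(1+g_2)/(r−g_2) = 7663.65600/0.103 = 74404.42718
P_0 = D_1/(1+r)^1 + D_2/(1+r)^2 + TV/(1+r)^2
    = 6139.53488 + 6040.68727 + 59527.16100 = 71707.38316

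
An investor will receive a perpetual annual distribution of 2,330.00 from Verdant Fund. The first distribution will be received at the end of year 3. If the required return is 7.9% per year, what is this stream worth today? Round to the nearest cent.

25332.96

Value at end of year 2: C / r = 2,330.00 / 0.079 = 29,493.6709
Discount to today: PV = 29,493.6709 / (1 + 0.079)^2 = 29,493.6709 / 1.164241 = 25,332.96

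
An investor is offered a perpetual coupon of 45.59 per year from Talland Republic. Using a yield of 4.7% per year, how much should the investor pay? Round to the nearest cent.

Level perpetuity: PV = C / r = 45.59 / 0.047 = 970.00

970.00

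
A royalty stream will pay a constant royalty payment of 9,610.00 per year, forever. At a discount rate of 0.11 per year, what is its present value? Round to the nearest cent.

Level perpetuity: PV = C / r = 9,610.00 / 0.11 = 87,363.64

87363.64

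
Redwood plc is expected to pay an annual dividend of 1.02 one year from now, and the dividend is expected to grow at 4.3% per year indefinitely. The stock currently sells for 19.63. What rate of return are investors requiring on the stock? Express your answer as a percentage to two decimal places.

9.50%

P = D₁/(r − g) ⇒ r = D₁/P + g = 1.0200/19.63 + 0.043 = 0.051961 + 0.043 = 0.094961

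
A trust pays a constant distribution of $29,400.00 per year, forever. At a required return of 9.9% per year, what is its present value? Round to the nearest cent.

$296969.70

Level perpetuity: PV = C / r = $29,400.00 / 0.099 = $296,969.70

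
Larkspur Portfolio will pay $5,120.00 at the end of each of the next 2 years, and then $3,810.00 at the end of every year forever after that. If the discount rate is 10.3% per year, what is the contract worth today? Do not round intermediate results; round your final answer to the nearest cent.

$39254.72

PV of 2-year annuity: $5,120.00 × [1 − (1+0.103)^−2] / 0.103 = 8850.30441
Perpetuity value at year 2: $3,810.00 / 0.103 = 36990.29126
PV of perpetuity: 36990.29126 / (1+0.103)^2 = 30404.42021
Total PV = 8850.30441 + 30404.42021 = 39254.72462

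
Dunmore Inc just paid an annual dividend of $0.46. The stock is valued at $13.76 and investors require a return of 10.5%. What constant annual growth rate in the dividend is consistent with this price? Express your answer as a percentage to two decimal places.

6.93%

P = D₀(1+g)/(r−g) ⇒ P(r−g) = D₀(1+g) ⇒ g(P+D₀) = P·r − D₀
g = (P·r − D₀)/(P + D₀) = ($13.76×0.105 − $0.46) / ($13.76 + $0.46) = 0.069255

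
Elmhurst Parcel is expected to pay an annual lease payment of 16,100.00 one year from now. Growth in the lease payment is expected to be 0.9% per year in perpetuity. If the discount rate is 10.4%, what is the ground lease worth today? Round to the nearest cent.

Growing perpetuity: P = D₁ / (r − g) = 16,100.0000 / (0.104 − 0.009) = 169,473.68

169473.68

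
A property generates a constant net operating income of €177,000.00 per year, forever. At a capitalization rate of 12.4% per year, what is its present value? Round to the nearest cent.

€1427419.35

Level perpetuity: PV = C / r = €177,000.00 / 0.124 = €1,427,419.35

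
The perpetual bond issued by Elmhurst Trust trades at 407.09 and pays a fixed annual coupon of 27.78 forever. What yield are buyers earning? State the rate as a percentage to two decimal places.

6.82%

P = C/r ⇒ r = C/P = 27.78/407.09 = 0.068240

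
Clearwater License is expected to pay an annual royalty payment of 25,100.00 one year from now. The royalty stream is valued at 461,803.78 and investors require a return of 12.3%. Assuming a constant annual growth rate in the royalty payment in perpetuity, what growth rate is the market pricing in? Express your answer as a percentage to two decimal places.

6.86%

P = D₁/(r−g) ⇒ g = r − D₁/P = 0.123 − 25,100.00/461,803.78 = 0.068648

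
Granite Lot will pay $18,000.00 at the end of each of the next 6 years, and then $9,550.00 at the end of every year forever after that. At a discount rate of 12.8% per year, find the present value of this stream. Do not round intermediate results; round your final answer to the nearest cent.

$108577.65

PV of 6-year annuity: $18,000.00 × [1 − (1+0.128)^−6] / 0.128 = 72358.45280
Perpetuity value at year 6: $9,550.00 / 0.128 = 74609.37500
PV of perpetuity: 74609.37500 / (1+0.128)^6 = 36219.19588
Total PV = 72358.45280 + 36219.19588 = 108577.64868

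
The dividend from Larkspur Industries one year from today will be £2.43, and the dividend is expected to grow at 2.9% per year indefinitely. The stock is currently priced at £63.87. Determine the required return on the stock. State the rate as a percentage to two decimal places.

6.70%

P = D₁/(r − g) ⇒ r = D₁/P + g = £2.4300/£63.87 + 0.029 = 0.038046 + 0.029 = 0.067046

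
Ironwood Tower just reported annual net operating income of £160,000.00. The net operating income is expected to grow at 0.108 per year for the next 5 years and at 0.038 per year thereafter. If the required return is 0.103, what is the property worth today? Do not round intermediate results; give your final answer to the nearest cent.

D_1 = 177280.00000
D_2 = 196426.24000
D_3 = 217640.27392
D_4 = 241145.42350
D_5 = 267189.12924
Terminal value at year 5: TV = D_5×(1+g_2)/(r−g_2) = 277342.31615/0.065 = 4266804.86389
P_0 = D_1/(1+r)^1 + D_2/(1+r)^2 + D_3/(1+r)^3 + D_4/(1+r)^4 + D_5/(1+r)^5 + TV/(1+r)^5
    = 160725.29465 + 161453.87713 + 162185.76234 + 162920.96525 + 163659.50090 + 2613516.33751 = 3424461.73778

£3424461.74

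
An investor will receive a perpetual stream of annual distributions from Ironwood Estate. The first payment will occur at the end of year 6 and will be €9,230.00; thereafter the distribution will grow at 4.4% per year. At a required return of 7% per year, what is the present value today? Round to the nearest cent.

€253110.09

Value at end of year 5: C₁ / (r − g) = €9,230.00 / (0.07 − 0.044) = €355,000.0000
Discount to today: PV = €355,000.0000 / (1 + 0.07)^5 = €355,000.0000 / 1.402552 = €253,110.09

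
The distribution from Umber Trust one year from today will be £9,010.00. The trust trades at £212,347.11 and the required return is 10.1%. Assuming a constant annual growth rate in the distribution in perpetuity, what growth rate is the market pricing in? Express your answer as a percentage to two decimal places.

5.86%

P = D₁/(r−g) ⇒ g = r − D₁/P = 0.101 − £9,010.00/£212,347.11 = 0.058569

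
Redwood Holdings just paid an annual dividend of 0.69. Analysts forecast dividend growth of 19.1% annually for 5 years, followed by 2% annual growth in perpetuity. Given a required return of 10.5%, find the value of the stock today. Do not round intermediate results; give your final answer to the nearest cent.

16.39

D_1 = 0.82179
D_2 = 0.97875
D_3 = 1.16569
D_4 = 1.38834
D_5 = 1.65351
Terminal value at year 5: TV = D_5×(1+g_2)/(r−g_2) = 1.68658/0.085 = 19.84217
P_0 = D_1/(1+r)^1 + D_2/(1+r)^2 + D_3/(1+r)^3 + D_4/(1+r)^4 + D_5/(1+r)^5 + TV/(1+r)^5
    = 0.74370 + 0.80158 + 0.86397 + 0.93121 + 1.00368 + 12.04419 = 16.38834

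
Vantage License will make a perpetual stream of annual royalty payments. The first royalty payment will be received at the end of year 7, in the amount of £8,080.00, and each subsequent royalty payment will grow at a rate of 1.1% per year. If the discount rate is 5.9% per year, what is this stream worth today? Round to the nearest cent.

£119342.29

Value at end of year 6: C₁ / (r − g) = £8,080.00 / (0.059 − 0.011) = £168,333.3333
Discount to today: PV = £168,333.3333 / (1 + 0.059)^6 = £168,333.3333 / 1.410509 = £119,342.29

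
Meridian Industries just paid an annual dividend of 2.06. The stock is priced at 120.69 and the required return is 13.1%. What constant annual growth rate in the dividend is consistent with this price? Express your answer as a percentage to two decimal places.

11.20%

P = D₀(1+g)/(r−g) ⇒ P(r−g) = D₀(1+g) ⇒ g(P+D₀) = P·r − D₀
g = (P·r − D₀)/(P + D₀) = (120.69×0.131 − 2.06) / (120.69 + 2.06) = 0.112019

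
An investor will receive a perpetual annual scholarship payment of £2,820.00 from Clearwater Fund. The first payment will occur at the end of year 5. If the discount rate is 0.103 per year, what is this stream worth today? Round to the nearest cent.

£18497.36

Value at end of year 4: C / r = £2,820.00 / 0.103 = £27,378.6408
Discount to today: PV = £27,378.6408 / (1 + 0.103)^4 = £27,378.6408 / 1.480137 = £18,497.36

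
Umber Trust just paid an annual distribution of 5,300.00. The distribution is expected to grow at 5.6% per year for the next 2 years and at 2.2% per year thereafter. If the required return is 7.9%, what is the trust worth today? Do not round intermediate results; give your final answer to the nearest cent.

D_1 = 5596.80000
D_2 = 5910.22080
Terminal value at year 2: TV = D_2×(1+g_2)/(r−g_2) = 6040.24566/0.057 = 105969.22206
P_0 = D_1/(1+r)^1 + D_2/(1+r)^2 + TV/(1+r)^2
    = 5187.02502 + 5076.45822 + 91020.00536 = 101283.48861

101283.49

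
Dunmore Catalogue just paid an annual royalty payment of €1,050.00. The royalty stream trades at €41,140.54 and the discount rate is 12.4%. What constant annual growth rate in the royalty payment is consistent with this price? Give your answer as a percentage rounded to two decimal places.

P = D₀(1+g)/(r−g) ⇒ P(r−g) = D₀(1+g) ⇒ g(P+D₀) = P·r − D₀
g = (P·r − D₀)/(P + D₀) = (€41,140.54×0.124 − €1,050.00) / (€41,140.54 + €1,050.00) = 0.096027

9.60%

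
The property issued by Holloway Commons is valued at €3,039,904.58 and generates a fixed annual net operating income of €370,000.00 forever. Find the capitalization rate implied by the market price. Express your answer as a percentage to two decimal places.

12.17%

P = C/r ⇒ r = C/P = €370,000.00/€3,039,904.58 = 0.121714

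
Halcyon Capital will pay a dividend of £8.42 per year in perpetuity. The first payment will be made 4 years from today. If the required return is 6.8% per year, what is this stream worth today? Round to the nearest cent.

Value at end of year 3: C / r = £8.42 / 0.068 = £123.8235
Discount to today: PV = £123.8235 / (1 + 0.068)^3 = £123.8235 / 1.218186 = £101.65

£101.65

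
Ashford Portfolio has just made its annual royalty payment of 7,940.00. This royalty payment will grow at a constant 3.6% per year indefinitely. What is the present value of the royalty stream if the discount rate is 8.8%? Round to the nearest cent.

158189.23

D₁ = D₀ × (1 + g) = 7,940.00 × 1.036 = 8,225.8400
Growing perpetuity: P = D₁ / (r − g) = 8,225.8400 / (0.088 − 0.036) = 158,189.23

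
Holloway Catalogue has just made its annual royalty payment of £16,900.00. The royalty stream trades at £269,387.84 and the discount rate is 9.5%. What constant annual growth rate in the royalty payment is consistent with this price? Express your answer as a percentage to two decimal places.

3.04%

P = D₀(1+g)/(r−g) ⇒ P(r−g) = D₀(1+g) ⇒ g(P+D₀) = P·r − D₀
g = (P·r − D₀)/(P + D₀) = (£269,387.84×0.095 − £16,900.00) / (£269,387.84 + £16,900.00) = 0.030361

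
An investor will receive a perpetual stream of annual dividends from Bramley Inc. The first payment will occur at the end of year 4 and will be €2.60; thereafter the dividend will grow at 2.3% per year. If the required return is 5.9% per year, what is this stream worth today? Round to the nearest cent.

€60.81

Value at end of year 3: C₁ / (r − g) = €2.60 / (0.059 − 0.023) = €72.2222
Discount to today: PV = €72.2222 / (1 + 0.059)^3 = €72.2222 / 1.187648 = €60.81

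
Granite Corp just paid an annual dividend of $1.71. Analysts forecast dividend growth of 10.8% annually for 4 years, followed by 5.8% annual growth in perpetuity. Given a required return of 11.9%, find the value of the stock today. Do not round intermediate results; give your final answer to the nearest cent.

D_1 = 1.89468
D_2 = 2.09931
D_3 = 2.32603
D_4 = 2.57724
Terminal value at year 4: TV = D_4×(1+g_2)/(r−g_2) = 2.72672/0.061 = 44.70036
P_0 = D_1/(1+r)^1 + D_2/(1+r)^2 + D_3/(1+r)^3 + D_4/(1+r)^4 + TV/(1+r)^4
    = 1.69319 + 1.67655 + 1.66007 + 1.64375 + 28.50957 = 35.18312

$35.18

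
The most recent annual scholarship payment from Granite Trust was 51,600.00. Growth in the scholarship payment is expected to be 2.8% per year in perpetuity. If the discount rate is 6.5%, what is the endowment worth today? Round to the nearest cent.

D₁ = D₀ × (1 + g) = 51,600.00 × 1.028 = 53,044.8000
Growing perpetuity: P = D₁ / (r − g) = 53,044.8000 / (0.065 − 0.028) = 1,433,643.24

1433643.24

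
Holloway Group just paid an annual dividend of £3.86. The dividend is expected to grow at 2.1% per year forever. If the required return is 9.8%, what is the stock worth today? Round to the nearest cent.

D₁ = D₀ × (1 + g) = £3.86 × 1.021 = £3.9411
Growing perpetuity: P = D₁ / (r − g) = £3.9411 / (0.098 − 0.021) = £51.18

£51.18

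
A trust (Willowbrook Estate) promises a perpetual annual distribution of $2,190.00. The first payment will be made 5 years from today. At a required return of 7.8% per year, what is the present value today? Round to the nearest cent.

Value at end of year 4: C / r = $2,190.00 / 0.078 = $28,076.9231
Discount to today: PV = $28,076.9231 / (1 + 0.078)^4 = $28,076.9231 / 1.350439 = $20,790.96

$20790.96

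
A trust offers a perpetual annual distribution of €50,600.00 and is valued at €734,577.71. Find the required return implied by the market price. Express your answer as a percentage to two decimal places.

6.89%

P = C/r ⇒ r = C/P = €50,600.00/€734,577.71 = 0.068883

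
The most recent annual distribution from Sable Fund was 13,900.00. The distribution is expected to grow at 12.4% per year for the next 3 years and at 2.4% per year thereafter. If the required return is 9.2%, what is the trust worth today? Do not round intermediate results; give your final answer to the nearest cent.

272455.76

D_1 = 15623.60000
D_2 = 17560.92640
D_3 = 19738.48127
Terminal value at year 3: TV = D_3×(1+g_2)/(r−g_2) = 20212.20482/0.068 = 297238.30624
P_0 = D_1/(1+r)^1 + D_2/(1+r)^2 + D_3/(1+r)^3 + TV/(1+r)^3
    = 14307.32601 + 14726.58831 + 15158.13668 + 228263.70535 = 272455.75635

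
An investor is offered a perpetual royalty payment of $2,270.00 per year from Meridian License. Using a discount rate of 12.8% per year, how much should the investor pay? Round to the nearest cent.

Level perpetuity: PV = C / r = $2,270.00 / 0.128 = $17,734.38

$17734.38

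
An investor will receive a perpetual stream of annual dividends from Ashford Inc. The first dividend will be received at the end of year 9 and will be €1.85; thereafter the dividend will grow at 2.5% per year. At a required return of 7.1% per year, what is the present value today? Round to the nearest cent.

Value at end of year 8: C₁ / (r − g) = €1.85 / (0.071 − 0.025) = €40.2174
Discount to today: PV = €40.2174 / (1 + 0.071)^8 = €40.2174 / 1.731075 = €23.23

€23.23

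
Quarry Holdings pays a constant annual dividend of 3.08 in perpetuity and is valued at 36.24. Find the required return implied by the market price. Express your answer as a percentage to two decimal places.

P = C/r ⇒ r = C/P = 3.08/36.24 = 0.084989

8.50%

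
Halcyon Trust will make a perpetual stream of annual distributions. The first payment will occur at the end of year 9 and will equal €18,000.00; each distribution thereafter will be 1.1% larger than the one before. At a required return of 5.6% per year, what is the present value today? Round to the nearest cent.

€258671.54

Value at end of year 8: C₁ / (r − g) = €18,000.00 / (0.056 − 0.011) = €400,000.0000
Discount to today: PV = €400,000.0000 / (1 + 0.056)^8 = €400,000.0000 / 1.546363 = €258,671.54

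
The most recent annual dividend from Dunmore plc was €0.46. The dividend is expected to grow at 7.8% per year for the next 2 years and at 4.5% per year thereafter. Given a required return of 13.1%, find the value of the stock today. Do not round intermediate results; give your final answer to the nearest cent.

€5.93

D_1 = 0.49588
D_2 = 0.53456
Terminal value at year 2: TV = D_2×(1+g_2)/(r−g_2) = 0.55861/0.086 = 6.49551
P_0 = D_1/(1+r)^1 + D_2/(1+r)^2 + TV/(1+r)^2
    = 0.43844 + 0.41790 + 5.07794 = 5.93429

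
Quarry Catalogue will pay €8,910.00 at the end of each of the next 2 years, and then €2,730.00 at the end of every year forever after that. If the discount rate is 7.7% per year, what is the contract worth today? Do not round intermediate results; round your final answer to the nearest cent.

PV of 2-year annuity: €8,910.00 × [1 − (1+0.077)^−2] / 0.077 = 15954.48515
Perpetuity value at year 2: €2,730.00 / 0.077 = 35454.54545
PV of perpetuity: 35454.54545 / (1+0.077)^2 = 30566.13418
Total PV = 15954.48515 + 30566.13418 = 46520.61933

€46520.62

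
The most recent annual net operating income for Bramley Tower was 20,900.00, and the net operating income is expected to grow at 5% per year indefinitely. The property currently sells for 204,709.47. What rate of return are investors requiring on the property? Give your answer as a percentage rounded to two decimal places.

D₁ = 20,900.00 × 1.05 = 21,945.0000
P = D₁/(r − g) ⇒ r = D₁/P + g = 21,945.0000/204,709.47 + 0.05 = 0.107201 + 0.05 = 0.157201

15.72%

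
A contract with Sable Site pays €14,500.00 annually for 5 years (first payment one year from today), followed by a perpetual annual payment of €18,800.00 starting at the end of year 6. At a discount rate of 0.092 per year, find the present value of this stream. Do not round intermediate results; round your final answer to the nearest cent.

PV of 5-year annuity: €14,500.00 × [1 − (1+0.092)^−5] / 0.092 = 56108.47578
Perpetuity value at year 5: €18,800.00 / 0.092 = 204347.82609
PV of perpetuity: 204347.82609 / (1+0.092)^5 = 131600.28508
Total PV = 56108.47578 + 131600.28508 = 187708.76086

€187708.76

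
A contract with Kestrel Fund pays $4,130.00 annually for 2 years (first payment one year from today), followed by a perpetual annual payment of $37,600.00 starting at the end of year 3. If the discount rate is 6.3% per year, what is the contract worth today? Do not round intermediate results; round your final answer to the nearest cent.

$535718.76

PV of 2-year annuity: $4,130.00 × [1 − (1+0.063)^−2] / 0.063 = 7540.19801
Perpetuity value at year 2: $37,600.00 / 0.063 = 596825.39683
PV of perpetuity: 596825.39683 / (1+0.063)^2 = 528178.55784
Total PV = 7540.19801 + 528178.55784 = 535718.75585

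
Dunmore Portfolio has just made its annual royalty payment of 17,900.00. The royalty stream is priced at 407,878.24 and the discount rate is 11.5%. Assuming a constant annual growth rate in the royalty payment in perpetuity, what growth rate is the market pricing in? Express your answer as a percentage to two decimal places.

P = D₀(1+g)/(r−g) ⇒ P(r−g) = D₀(1+g) ⇒ g(P+D₀) = P·r − D₀
g = (P·r − D₀)/(P + D₀) = (407,878.24×0.115 − 17,900.00) / (407,878.24 + 17,900.00) = 0.068125

6.81%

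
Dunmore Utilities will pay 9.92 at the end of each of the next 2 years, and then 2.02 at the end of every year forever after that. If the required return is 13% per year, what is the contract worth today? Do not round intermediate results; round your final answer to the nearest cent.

PV of 2-year annuity: 9.92 × [1 − (1+0.13)^−2] / 0.13 = 16.54758
Perpetuity value at year 2: 2.02 / 0.13 = 15.53846
PV of perpetuity: 15.53846 / (1+0.13)^2 = 12.16889
Total PV = 16.54758 + 12.16889 = 28.71647

28.72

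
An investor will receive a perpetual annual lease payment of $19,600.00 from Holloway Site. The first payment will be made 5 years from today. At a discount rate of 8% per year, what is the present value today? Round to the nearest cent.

$180082.31

Value at end of year 4: C / r = $19,600.00 / 0.08 = $245,000.0000
Discount to today: PV = $245,000.0000 / (1 + 0.08)^4 = $245,000.0000 / 1.360489 = $180,082.31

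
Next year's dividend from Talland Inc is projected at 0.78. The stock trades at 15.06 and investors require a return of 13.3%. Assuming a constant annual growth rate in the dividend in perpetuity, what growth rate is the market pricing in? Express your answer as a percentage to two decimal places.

P = D₁/(r−g) ⇒ g = r − D₁/P = 0.133 − 0.78/15.06 = 0.081207

8.12%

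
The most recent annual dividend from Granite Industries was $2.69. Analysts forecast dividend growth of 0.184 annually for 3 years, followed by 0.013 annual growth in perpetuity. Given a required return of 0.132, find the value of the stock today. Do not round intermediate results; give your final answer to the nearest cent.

D_1 = 3.18496
D_2 = 3.77099
D_3 = 4.46486
Terminal value at year 3: TV = D_3×(1+g_2)/(r−g_2) = 4.52290/0.119 = 38.00755
P_0 = D_1/(1+r)^1 + D_2/(1+r)^2 + D_3/(1+r)^3 + TV/(1+r)^3
    = 2.81357 + 2.94281 + 3.07800 + 26.20177 = 35.03615

$35.04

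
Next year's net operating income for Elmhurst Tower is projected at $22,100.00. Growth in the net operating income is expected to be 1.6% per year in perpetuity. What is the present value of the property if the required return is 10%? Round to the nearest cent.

$263095.24

Growing perpetuity: P = D₁ / (r − g) = $22,100.0000 / (0.1 − 0.016) = $263,095.24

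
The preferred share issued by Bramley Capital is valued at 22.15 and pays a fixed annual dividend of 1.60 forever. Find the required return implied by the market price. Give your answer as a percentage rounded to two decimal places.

P = C/r ⇒ r = C/P = 1.60/22.15 = 0.072235

7.22%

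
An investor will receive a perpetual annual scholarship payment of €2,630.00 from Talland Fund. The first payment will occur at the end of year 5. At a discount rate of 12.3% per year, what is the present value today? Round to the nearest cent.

Value at end of year 4: C / r = €2,630.00 / 0.123 = €21,382.1138
Discount to today: PV = €21,382.1138 / (1 + 0.123)^4 = €21,382.1138 / 1.590446 = €13,444.10

€13444.10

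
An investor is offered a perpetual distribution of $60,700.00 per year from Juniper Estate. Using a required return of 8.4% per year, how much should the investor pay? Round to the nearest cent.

$722619.05

Level perpetuity: PV = C / r = $60,700.00 / 0.084 = $722,619.05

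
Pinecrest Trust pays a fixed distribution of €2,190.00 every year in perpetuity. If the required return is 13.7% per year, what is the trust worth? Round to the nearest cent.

€15985.40

Level perpetuity: PV = C / r = €2,190.00 / 0.137 = €15,985.40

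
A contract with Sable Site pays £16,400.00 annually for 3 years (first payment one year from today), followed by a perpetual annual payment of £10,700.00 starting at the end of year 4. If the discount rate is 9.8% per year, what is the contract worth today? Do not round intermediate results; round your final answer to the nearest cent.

PV of 3-year annuity: £16,400.00 × [1 − (1+0.098)^−3] / 0.098 = 40928.40412
Perpetuity value at year 3: £10,700.00 / 0.098 = 109183.67347
PV of perpetuity: 109183.67347 / (1+0.098)^3 = 82480.38541
Total PV = 40928.40412 + 82480.38541 = 123408.78954

£123408.79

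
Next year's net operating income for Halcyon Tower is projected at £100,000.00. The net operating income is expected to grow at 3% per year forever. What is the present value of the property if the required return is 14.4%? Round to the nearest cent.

Growing perpetuity: P = D₁ / (r − g) = £100,000.0000 / (0.144 − 0.03) = £877,192.98

£877192.98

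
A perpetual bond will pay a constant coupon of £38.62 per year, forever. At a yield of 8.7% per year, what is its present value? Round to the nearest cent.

£443.91

Level perpetuity: PV = C / r = £38.62 / 0.087 = £443.91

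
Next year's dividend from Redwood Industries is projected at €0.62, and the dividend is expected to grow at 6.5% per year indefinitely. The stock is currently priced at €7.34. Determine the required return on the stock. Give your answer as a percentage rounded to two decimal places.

P = D₁/(r − g) ⇒ r = D₁/P + g = €0.6200/€7.34 + 0.065 = 0.084469 + 0.065 = 0.149469

14.95%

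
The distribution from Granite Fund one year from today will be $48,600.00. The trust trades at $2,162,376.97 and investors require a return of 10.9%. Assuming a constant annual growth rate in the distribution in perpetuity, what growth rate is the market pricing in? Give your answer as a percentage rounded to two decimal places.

8.65%

P = D₁/(r−g) ⇒ g = r − D₁/P = 0.109 − $48,600.00/$2,162,376.97 = 0.086525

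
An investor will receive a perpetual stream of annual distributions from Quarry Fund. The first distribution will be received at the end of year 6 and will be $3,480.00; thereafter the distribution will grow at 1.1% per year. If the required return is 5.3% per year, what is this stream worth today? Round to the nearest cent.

Value at end of year 5: C₁ / (r − g) = $3,480.00 / (0.053 − 0.011) = $82,857.1429
Discount to today: PV = $82,857.1429 / (1 + 0.053)^5 = $82,857.1429 / 1.294619 = $64,001.20

$64001.20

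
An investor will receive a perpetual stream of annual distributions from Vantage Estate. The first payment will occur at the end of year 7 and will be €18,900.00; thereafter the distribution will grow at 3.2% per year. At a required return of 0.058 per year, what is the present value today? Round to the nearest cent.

€518291.93

Value at end of year 6: C₁ / (r − g) = €18,900.00 / (0.058 − 0.032) = €726,923.0769
Discount to today: PV = €726,923.0769 / (1 + 0.058)^6 = €726,923.0769 / 1.402536 = €518,291.93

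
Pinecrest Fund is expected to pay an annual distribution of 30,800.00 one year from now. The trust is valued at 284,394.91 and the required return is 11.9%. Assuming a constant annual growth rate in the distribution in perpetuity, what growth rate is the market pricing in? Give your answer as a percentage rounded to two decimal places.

1.07%

P = D₁/(r−g) ⇒ g = r − D₁/P = 0.119 − 30,800.00/284,394.91 = 0.010700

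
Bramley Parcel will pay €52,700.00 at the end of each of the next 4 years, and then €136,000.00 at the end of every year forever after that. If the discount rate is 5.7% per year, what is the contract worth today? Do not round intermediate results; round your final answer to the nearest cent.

PV of 4-year annuity: €52,700.00 × [1 − (1+0.057)^−4] / 0.057 = 183872.54791
Perpetuity value at year 4: €136,000.00 / 0.057 = 2385964.91228
PV of perpetuity: 2385964.91228 / (1+0.057)^4 = 1911455.11123
Total PV = 183872.54791 + 1911455.11123 = 2095327.65914

€2095327.66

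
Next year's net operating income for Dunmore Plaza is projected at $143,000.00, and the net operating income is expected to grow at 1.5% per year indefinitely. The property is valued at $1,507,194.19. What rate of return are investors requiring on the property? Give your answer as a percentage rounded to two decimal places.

P = D₁/(r − g) ⇒ r = D₁/P + g = $143,000.0000/$1,507,194.19 + 0.015 = 0.094878 + 0.015 = 0.109878

10.99%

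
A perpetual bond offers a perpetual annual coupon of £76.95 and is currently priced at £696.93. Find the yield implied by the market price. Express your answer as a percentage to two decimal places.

P = C/r ⇒ r = C/P = £76.95/£696.93 = 0.110413

11.04%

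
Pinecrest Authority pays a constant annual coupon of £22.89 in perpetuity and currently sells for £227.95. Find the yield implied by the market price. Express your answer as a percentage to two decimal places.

10.04%

P = C/r ⇒ r = C/P = £22.89/£227.95 = 0.100417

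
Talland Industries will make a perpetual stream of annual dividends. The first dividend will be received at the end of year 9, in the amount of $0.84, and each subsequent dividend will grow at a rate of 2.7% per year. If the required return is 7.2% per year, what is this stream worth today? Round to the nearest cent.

Value at end of year 8: C₁ / (r − g) = $0.84 / (0.072 − 0.027) = $18.6667
Discount to today: PV = $18.6667 / (1 + 0.072)^8 = $18.6667 / 1.744047 = $10.70

$10.70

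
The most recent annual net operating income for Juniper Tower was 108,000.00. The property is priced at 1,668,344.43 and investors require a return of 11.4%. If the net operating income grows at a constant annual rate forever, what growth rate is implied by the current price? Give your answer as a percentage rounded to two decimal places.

4.63%

P = D₀(1+g)/(r−g) ⇒ P(r−g) = D₀(1+g) ⇒ g(P+D₀) = P·r − D₀
g = (P·r − D₀)/(P + D₀) = (1,668,344.43×0.114 − 108,000.00) / (1,668,344.43 + 108,000.00) = 0.046270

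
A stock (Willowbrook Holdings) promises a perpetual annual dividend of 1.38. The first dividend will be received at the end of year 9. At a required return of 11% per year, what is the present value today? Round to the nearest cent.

Value at end of year 8: C / r = 1.38 / 0.11 = 12.5455
Discount to today: PV = 12.5455 / (1 + 0.11)^8 = 12.5455 / 2.304538 = 5.44

5.44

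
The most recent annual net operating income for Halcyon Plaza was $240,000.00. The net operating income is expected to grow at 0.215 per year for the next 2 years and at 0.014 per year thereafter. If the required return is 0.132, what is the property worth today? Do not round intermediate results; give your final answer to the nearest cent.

D_1 = 291600.00000
D_2 = 354294.00000
Terminal value at year 2: TV = D_2×(1+g_2)/(r−g_2) = 359254.11600/0.118 = 3044526.40678
P_0 = D_1/(1+r)^1 + D_2/(1+r)^2 + TV/(1+r)^2
    = 257597.17314 + 276484.59838 + 2375893.07425 = 2909974.84578

$2909974.85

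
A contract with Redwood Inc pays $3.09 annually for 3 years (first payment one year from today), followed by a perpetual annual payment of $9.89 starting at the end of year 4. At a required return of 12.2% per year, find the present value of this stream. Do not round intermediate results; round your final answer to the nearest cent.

$64.79

PV of 3-year annuity: $3.09 × [1 − (1+0.122)^−3] / 0.122 = 7.39623
Perpetuity value at year 3: $9.89 / 0.122 = 81.06557
PV of perpetuity: 81.06557 / (1+0.122)^3 = 57.39286
Total PV = 7.39623 + 57.39286 = 64.78909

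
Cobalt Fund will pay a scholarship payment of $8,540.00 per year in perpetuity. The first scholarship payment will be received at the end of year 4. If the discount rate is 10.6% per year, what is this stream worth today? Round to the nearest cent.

$59550.67

Value at end of year 3: C / r = $8,540.00 / 0.106 = $80,566.0377
Discount to today: PV = $80,566.0377 / (1 + 0.106)^3 = $80,566.0377 / 1.352899 = $59,550.67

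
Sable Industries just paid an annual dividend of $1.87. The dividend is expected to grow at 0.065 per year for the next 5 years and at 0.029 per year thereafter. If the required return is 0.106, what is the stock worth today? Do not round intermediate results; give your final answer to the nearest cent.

$29.05

D_1 = 1.99155
D_2 = 2.12100
D_3 = 2.25887
D_4 = 2.40569
D_5 = 2.56206
Terminal value at year 5: TV = D_5×(1+g_2)/(r−g_2) = 2.63636/0.077 = 34.23847
P_0 = D_1/(1+r)^1 + D_2/(1+r)^2 + D_3/(1+r)^3 + D_4/(1+r)^4 + D_5/(1+r)^5 + TV/(1+r)^5
    = 1.80068 + 1.73393 + 1.66965 + 1.60775 + 1.54815 + 20.68896 = 29.04912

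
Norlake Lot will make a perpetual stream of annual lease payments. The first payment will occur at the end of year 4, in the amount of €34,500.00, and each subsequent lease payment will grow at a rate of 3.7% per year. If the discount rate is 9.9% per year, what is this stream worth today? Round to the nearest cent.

€419212.60

Value at end of year 3: C₁ / (r − g) = €34,500.00 / (0.099 − 0.037) = €556,451.6129
Discount to today: PV = €556,451.6129 / (1 + 0.099)^3 = €556,451.6129 / 1.327373 = €419,212.60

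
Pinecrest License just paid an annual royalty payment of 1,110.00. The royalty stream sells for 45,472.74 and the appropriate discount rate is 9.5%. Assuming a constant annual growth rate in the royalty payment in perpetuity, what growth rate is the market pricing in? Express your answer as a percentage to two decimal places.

P = D₀(1+g)/(r−g) ⇒ P(r−g) = D₀(1+g) ⇒ g(P+D₀) = P·r − D₀
g = (P·r − D₀)/(P + D₀) = (45,472.74×0.095 − 1,110.00) / (45,472.74 + 1,110.00) = 0.068908

6.89%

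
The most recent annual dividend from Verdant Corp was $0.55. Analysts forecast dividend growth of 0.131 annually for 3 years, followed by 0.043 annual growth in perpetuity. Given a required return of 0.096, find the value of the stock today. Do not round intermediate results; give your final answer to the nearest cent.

$13.65

D_1 = 0.62205
D_2 = 0.70354
D_3 = 0.79570
Terminal value at year 3: TV = D_3×(1+g_2)/(r−g_2) = 0.82992/0.053 = 15.65882
P_0 = D_1/(1+r)^1 + D_2/(1+r)^2 + D_3/(1+r)^3 + TV/(1+r)^3
    = 0.56756 + 0.58569 + 0.60439 + 11.89398 = 13.65163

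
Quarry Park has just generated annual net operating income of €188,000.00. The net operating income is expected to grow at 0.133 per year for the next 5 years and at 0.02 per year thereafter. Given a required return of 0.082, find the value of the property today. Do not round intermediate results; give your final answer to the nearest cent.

€4975428.26

D_1 = 213004.00000
D_2 = 241333.53200
D_3 = 273430.89176
D_4 = 309797.20036
D_5 = 351000.22801
Terminal value at year 5: TV = D_5×(1+g_2)/(r−g_2) = 358020.23257/0.062 = 5774519.88012
P_0 = D_1/(1+r)^1 + D_2/(1+r)^2 + D_3/(1+r)^3 + D_4/(1+r)^4 + D_5/(1+r)^5 + TV/(1+r)^5
    = 196861.36784 + 206140.41567 + 215856.83083 + 226031.22859 + 236685.19592 + 3893853.22326 = 4975428.26211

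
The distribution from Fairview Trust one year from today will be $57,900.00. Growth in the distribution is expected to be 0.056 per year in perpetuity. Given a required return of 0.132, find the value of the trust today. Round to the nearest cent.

Growing perpetuity: P = D₁ / (r − g) = $57,900.0000 / (0.132 − 0.056) = $761,842.11

$761842.11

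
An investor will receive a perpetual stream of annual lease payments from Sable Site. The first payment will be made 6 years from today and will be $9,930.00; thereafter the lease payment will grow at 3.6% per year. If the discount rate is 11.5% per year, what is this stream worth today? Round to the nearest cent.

Value at end of year 5: C₁ / (r − g) = $9,930.00 / (0.115 − 0.036) = $125,696.2025
Discount to today: PV = $125,696.2025 / (1 + 0.115)^5 = $125,696.2025 / 1.723353 = $72,936.99

$72936.99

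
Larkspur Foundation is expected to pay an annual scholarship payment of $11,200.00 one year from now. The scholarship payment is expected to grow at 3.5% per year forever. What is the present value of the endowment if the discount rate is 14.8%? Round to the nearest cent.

Growing perpetuity: P = D₁ / (r − g) = $11,200.0000 / (0.148 − 0.035) = $99,115.04

$99115.04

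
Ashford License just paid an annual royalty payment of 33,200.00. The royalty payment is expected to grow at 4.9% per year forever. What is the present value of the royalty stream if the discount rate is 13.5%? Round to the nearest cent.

404962.79

D₁ = D₀ × (1 + g) = 33,200.00 × 1.049 = 34,826.8000
Growing perpetuity: P = D₁ / (r − g) = 34,826.8000 / (0.135 − 0.049) = 404,962.79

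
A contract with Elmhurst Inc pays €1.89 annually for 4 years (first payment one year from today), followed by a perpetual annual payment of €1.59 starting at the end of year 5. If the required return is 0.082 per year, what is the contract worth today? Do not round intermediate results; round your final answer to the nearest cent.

€20.38

PV of 4-year annuity: €1.89 × [1 − (1+0.082)^−4] / 0.082 = 6.23215
Perpetuity value at year 4: €1.59 / 0.082 = 19.39024
PV of perpetuity: 19.39024 / (1+0.082)^4 = 14.14732
Total PV = 6.23215 + 14.14732 = 20.37947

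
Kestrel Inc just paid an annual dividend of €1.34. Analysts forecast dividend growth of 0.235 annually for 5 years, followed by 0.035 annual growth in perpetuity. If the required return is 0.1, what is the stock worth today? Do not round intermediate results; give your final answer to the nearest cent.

D_1 = 1.65490
D_2 = 2.04380
D_3 = 2.52409
D_4 = 3.11726
D_5 = 3.84981
Terminal value at year 5: TV = D_5×(1+g_2)/(r−g_2) = 3.98456/0.065 = 61.30086
P_0 = D_1/(1+r)^1 + D_2/(1+r)^2 + D_3/(1+r)^3 + D_4/(1+r)^4 + D_5/(1+r)^5 + TV/(1+r)^5
    = 1.50445 + 1.68909 + 1.89639 + 2.12913 + 2.39043 + 38.06301 = 47.67251

€47.67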